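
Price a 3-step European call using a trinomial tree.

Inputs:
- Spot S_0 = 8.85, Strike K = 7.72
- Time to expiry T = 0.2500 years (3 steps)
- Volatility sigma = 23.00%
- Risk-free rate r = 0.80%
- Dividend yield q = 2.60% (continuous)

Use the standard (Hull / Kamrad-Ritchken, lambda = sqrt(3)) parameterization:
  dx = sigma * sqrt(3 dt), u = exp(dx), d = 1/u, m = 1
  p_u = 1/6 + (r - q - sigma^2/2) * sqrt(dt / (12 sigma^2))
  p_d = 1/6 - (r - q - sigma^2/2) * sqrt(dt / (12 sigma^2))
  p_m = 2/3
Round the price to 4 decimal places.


dt = T/N = 0.083333; dx = sigma*sqrt(3*dt) = 0.115000
u = exp(dx) = 1.121873; d = 1/u = 0.891366
p_u = 0.150562, p_m = 0.666667, p_d = 0.182772
Discount per step: exp(-r*dt) = 0.999334
Stock lattice S(k, j) with j the centered position index:
  k=0: S(0,+0) = 8.8500
  k=1: S(1,-1) = 7.8886; S(1,+0) = 8.8500; S(1,+1) = 9.9286
  k=2: S(2,-2) = 7.0316; S(2,-1) = 7.8886; S(2,+0) = 8.8500; S(2,+1) = 9.9286; S(2,+2) = 11.1386
  k=3: S(3,-3) = 6.2678; S(3,-2) = 7.0316; S(3,-1) = 7.8886; S(3,+0) = 8.8500; S(3,+1) = 9.9286; S(3,+2) = 11.1386; S(3,+3) = 12.4961
Terminal payoffs V(N, j) = max(S_T - K, 0):
  V(3,-3) = 0.000000; V(3,-2) = 0.000000; V(3,-1) = 0.168590; V(3,+0) = 1.130000; V(3,+1) = 2.208580; V(3,+2) = 3.418610; V(3,+3) = 4.776111
Backward induction: V(k, j) = exp(-r*dt) * [p_u * V(k+1, j+1) + p_m * V(k+1, j) + p_d * V(k+1, j-1)]
  V(2,-2) = exp(-r*dt) * [p_u*0.168590 + p_m*0.000000 + p_d*0.000000] = 0.025366
  V(2,-1) = exp(-r*dt) * [p_u*1.130000 + p_m*0.168590 + p_d*0.000000] = 0.282340
  V(2,+0) = exp(-r*dt) * [p_u*2.208580 + p_m*1.130000 + p_d*0.168590] = 1.115930
  V(2,+1) = exp(-r*dt) * [p_u*3.418610 + p_m*2.208580 + p_d*1.130000] = 2.192168
  V(2,+2) = exp(-r*dt) * [p_u*4.776111 + p_m*3.418610 + p_d*2.208580] = 3.399571
  V(1,-1) = exp(-r*dt) * [p_u*1.115930 + p_m*0.282340 + p_d*0.025366] = 0.360639
  V(1,+0) = exp(-r*dt) * [p_u*2.192168 + p_m*1.115930 + p_d*0.282340] = 1.124863
  V(1,+1) = exp(-r*dt) * [p_u*3.399571 + p_m*2.192168 + p_d*1.115930] = 2.175800
  V(0,+0) = exp(-r*dt) * [p_u*2.175800 + p_m*1.124863 + p_d*0.360639] = 1.142653

Answer: Price = V(0,0) = 1.1427


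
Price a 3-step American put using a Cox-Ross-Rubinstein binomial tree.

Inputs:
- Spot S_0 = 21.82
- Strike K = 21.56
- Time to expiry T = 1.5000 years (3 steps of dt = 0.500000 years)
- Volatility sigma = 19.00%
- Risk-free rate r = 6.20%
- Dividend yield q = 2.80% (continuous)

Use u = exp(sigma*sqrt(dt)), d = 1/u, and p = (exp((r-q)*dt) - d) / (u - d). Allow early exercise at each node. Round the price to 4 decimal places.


dt = T/N = 0.500000
u = exp(sigma*sqrt(dt)) = 1.143793; d = 1/u = 0.874284
p = (exp((r-q)*dt) - d) / (u - d) = 0.530080
Discount per step: exp(-r*dt) = 0.969476
Stock lattice S(k, i) with i counting down-moves:
  k=0: S(0,0) = 21.8200
  k=1: S(1,0) = 24.9576; S(1,1) = 19.0769
  k=2: S(2,0) = 28.5463; S(2,1) = 21.8200; S(2,2) = 16.6786
  k=3: S(3,0) = 32.6511; S(3,1) = 24.9576; S(3,2) = 19.0769; S(3,3) = 14.5818
Terminal payoffs V(N, i) = max(K - S_T, 0):
  V(3,0) = 0.000000; V(3,1) = 0.000000; V(3,2) = 2.483128; V(3,3) = 6.978172
Backward induction: V(k, i) = exp(-r*dt) * [p * V(k+1, i) + (1-p) * V(k+1, i+1)]; then take max(V_cont, immediate exercise) for American.
  V(2,0) = exp(-r*dt) * [p*0.000000 + (1-p)*0.000000] = 0.000000; exercise = 0.000000; V(2,0) = max -> 0.000000
  V(2,1) = exp(-r*dt) * [p*0.000000 + (1-p)*2.483128] = 1.131255; exercise = 0.000000; V(2,1) = max -> 1.131255
  V(2,2) = exp(-r*dt) * [p*2.483128 + (1-p)*6.978172] = 4.455168; exercise = 4.881401; V(2,2) = max -> 4.881401
  V(1,0) = exp(-r*dt) * [p*0.000000 + (1-p)*1.131255] = 0.515373; exercise = 0.000000; V(1,0) = max -> 0.515373
  V(1,1) = exp(-r*dt) * [p*1.131255 + (1-p)*4.881401] = 2.805202; exercise = 2.483128; V(1,1) = max -> 2.805202
  V(0,0) = exp(-r*dt) * [p*0.515373 + (1-p)*2.805202] = 1.542833; exercise = 0.000000; V(0,0) = max -> 1.542833

Answer: Price = V(0,0) = 1.5428


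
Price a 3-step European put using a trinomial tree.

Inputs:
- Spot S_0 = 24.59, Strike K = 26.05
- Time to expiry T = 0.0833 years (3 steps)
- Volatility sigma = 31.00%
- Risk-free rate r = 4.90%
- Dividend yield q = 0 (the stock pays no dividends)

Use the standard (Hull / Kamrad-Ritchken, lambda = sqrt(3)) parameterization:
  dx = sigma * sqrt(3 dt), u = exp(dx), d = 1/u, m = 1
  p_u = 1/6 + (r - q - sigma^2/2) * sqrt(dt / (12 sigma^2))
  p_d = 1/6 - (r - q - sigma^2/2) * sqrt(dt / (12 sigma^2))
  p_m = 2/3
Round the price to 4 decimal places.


Answer: Price = V(0,0) = 1.7663

Derivation:
dt = T/N = 0.027767; dx = sigma*sqrt(3*dt) = 0.089471
u = exp(dx) = 1.093596; d = 1/u = 0.914414
p_u = 0.166814, p_m = 0.666667, p_d = 0.166519
Discount per step: exp(-r*dt) = 0.998640
Stock lattice S(k, j) with j the centered position index:
  k=0: S(0,+0) = 24.5900
  k=1: S(1,-1) = 22.4855; S(1,+0) = 24.5900; S(1,+1) = 26.8915
  k=2: S(2,-2) = 20.5610; S(2,-1) = 22.4855; S(2,+0) = 24.5900; S(2,+1) = 26.8915; S(2,+2) = 29.4085
  k=3: S(3,-3) = 18.8013; S(3,-2) = 20.5610; S(3,-1) = 22.4855; S(3,+0) = 24.5900; S(3,+1) = 26.8915; S(3,+2) = 29.4085; S(3,+3) = 32.1610
Terminal payoffs V(N, j) = max(K - S_T, 0):
  V(3,-3) = 7.248706; V(3,-2) = 5.488980; V(3,-1) = 3.564549; V(3,+0) = 1.460000; V(3,+1) = 0.000000; V(3,+2) = 0.000000; V(3,+3) = 0.000000
Backward induction: V(k, j) = exp(-r*dt) * [p_u * V(k+1, j+1) + p_m * V(k+1, j) + p_d * V(k+1, j-1)]
  V(2,-2) = exp(-r*dt) * [p_u*3.564549 + p_m*5.488980 + p_d*7.248706] = 5.453561
  V(2,-1) = exp(-r*dt) * [p_u*1.460000 + p_m*3.564549 + p_d*5.488980] = 3.529131
  V(2,+0) = exp(-r*dt) * [p_u*0.000000 + p_m*1.460000 + p_d*3.564549] = 1.564769
  V(2,+1) = exp(-r*dt) * [p_u*0.000000 + p_m*0.000000 + p_d*1.460000] = 0.242788
  V(2,+2) = exp(-r*dt) * [p_u*0.000000 + p_m*0.000000 + p_d*0.000000] = 0.000000
  V(1,-1) = exp(-r*dt) * [p_u*1.564769 + p_m*3.529131 + p_d*5.453561] = 3.517114
  V(1,+0) = exp(-r*dt) * [p_u*0.242788 + p_m*1.564769 + p_d*3.529131] = 1.669075
  V(1,+1) = exp(-r*dt) * [p_u*0.000000 + p_m*0.242788 + p_d*1.564769] = 0.421848
  V(0,+0) = exp(-r*dt) * [p_u*0.421848 + p_m*1.669075 + p_d*3.517114] = 1.766349


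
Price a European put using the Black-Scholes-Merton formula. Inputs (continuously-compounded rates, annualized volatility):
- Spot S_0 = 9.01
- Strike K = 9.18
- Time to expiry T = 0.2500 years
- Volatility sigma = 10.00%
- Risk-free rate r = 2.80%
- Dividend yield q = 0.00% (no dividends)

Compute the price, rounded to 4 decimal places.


Answer: Price = 0.2387

Derivation:
d1 = (ln(S/K) + (r - q + 0.5*sigma^2) * T) / (sigma * sqrt(T)) = -0.20884266
d2 = d1 - sigma * sqrt(T) = -0.25884266
exp(-rT) = 0.99302444; exp(-qT) = 1.00000000
P = K * exp(-rT) * N(-d2) - S_0 * exp(-qT) * N(-d1)
N(-d1) = 0.58271447; N(-d2) = 0.60212168
P = 9.1800 * 0.99302444 * 0.60212168 - 9.0100 * 1.00000000 * 0.58271447 = 0.2387


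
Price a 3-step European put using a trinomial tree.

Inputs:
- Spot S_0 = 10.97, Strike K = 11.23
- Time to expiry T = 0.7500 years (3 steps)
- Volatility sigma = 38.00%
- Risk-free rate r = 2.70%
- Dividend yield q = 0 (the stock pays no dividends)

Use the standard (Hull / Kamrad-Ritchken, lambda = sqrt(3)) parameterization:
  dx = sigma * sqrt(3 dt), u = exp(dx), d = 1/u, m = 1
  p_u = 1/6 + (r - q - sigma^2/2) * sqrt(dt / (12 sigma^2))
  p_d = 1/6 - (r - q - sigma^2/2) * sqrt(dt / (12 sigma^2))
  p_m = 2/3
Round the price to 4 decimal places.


dt = T/N = 0.250000; dx = sigma*sqrt(3*dt) = 0.329090
u = exp(dx) = 1.389702; d = 1/u = 0.719579
p_u = 0.149498, p_m = 0.666667, p_d = 0.183835
Discount per step: exp(-r*dt) = 0.993273
Stock lattice S(k, j) with j the centered position index:
  k=0: S(0,+0) = 10.9700
  k=1: S(1,-1) = 7.8938; S(1,+0) = 10.9700; S(1,+1) = 15.2450
  k=2: S(2,-2) = 5.6802; S(2,-1) = 7.8938; S(2,+0) = 10.9700; S(2,+1) = 15.2450; S(2,+2) = 21.1861
  k=3: S(3,-3) = 4.0873; S(3,-2) = 5.6802; S(3,-1) = 7.8938; S(3,+0) = 10.9700; S(3,+1) = 15.2450; S(3,+2) = 21.1861; S(3,+3) = 29.4423
Terminal payoffs V(N, j) = max(K - S_T, 0):
  V(3,-3) = 7.142656; V(3,-2) = 5.549808; V(3,-1) = 3.336224; V(3,+0) = 0.260000; V(3,+1) = 0.000000; V(3,+2) = 0.000000; V(3,+3) = 0.000000
Backward induction: V(k, j) = exp(-r*dt) * [p_u * V(k+1, j+1) + p_m * V(k+1, j) + p_d * V(k+1, j-1)]
  V(2,-2) = exp(-r*dt) * [p_u*3.336224 + p_m*5.549808 + p_d*7.142656] = 5.474625
  V(2,-1) = exp(-r*dt) * [p_u*0.260000 + p_m*3.336224 + p_d*5.549808] = 3.261182
  V(2,+0) = exp(-r*dt) * [p_u*0.000000 + p_m*0.260000 + p_d*3.336224] = 0.781357
  V(2,+1) = exp(-r*dt) * [p_u*0.000000 + p_m*0.000000 + p_d*0.260000] = 0.047476
  V(2,+2) = exp(-r*dt) * [p_u*0.000000 + p_m*0.000000 + p_d*0.000000] = 0.000000
  V(1,-1) = exp(-r*dt) * [p_u*0.781357 + p_m*3.261182 + p_d*5.474625] = 3.275179
  V(1,+0) = exp(-r*dt) * [p_u*0.047476 + p_m*0.781357 + p_d*3.261182] = 1.119937
  V(1,+1) = exp(-r*dt) * [p_u*0.000000 + p_m*0.047476 + p_d*0.781357] = 0.174112
  V(0,+0) = exp(-r*dt) * [p_u*0.174112 + p_m*1.119937 + p_d*3.275179] = 1.365499

Answer: Price = V(0,0) = 1.3655


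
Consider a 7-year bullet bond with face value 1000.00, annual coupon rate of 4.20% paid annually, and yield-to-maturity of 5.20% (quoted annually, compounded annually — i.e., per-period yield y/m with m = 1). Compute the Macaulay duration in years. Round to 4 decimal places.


Answer: Macaulay duration = 6.1803 years

Derivation:
Coupon per period c = face * coupon_rate / m = 42.000000
Periods per year m = 1; per-period yield y/m = 0.052000
Number of cashflows N = 7
Cashflows (t years, CF_t, discount factor 1/(1+y/m)^(m*t), PV):
  t = 1.0000: CF_t = 42.000000, DF = 0.950570, PV = 39.923954
  t = 2.0000: CF_t = 42.000000, DF = 0.903584, PV = 37.950527
  t = 3.0000: CF_t = 42.000000, DF = 0.858920, PV = 36.074645
  t = 4.0000: CF_t = 42.000000, DF = 0.816464, PV = 34.291488
  t = 5.0000: CF_t = 42.000000, DF = 0.776106, PV = 32.596472
  t = 6.0000: CF_t = 42.000000, DF = 0.737744, PV = 30.985239
  t = 7.0000: CF_t = 1042.000000, DF = 0.701277, PV = 730.731014
Price P = sum_t PV_t = 942.553339
Macaulay numerator sum_t t * PV_t:
  t * PV_t at t = 1.0000: 39.923954
  t * PV_t at t = 2.0000: 75.901054
  t * PV_t at t = 3.0000: 108.223936
  t * PV_t at t = 4.0000: 137.165952
  t * PV_t at t = 5.0000: 162.982358
  t * PV_t at t = 6.0000: 185.911434
  t * PV_t at t = 7.0000: 5115.117098
Macaulay duration D = (sum_t t * PV_t) / P = 5825.225787 / 942.553339 = 6.180261


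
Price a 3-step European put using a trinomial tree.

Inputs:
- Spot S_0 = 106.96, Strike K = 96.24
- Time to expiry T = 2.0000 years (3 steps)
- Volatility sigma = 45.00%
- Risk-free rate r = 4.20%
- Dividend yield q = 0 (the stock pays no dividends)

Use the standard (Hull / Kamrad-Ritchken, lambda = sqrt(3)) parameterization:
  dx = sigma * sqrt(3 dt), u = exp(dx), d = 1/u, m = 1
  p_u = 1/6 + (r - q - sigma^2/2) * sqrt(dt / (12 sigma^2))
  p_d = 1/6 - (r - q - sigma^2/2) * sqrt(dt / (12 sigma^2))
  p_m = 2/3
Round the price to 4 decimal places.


dt = T/N = 0.666667; dx = sigma*sqrt(3*dt) = 0.636396
u = exp(dx) = 1.889658; d = 1/u = 0.529196
p_u = 0.135633, p_m = 0.666667, p_d = 0.197701
Discount per step: exp(-r*dt) = 0.972388
Stock lattice S(k, j) with j the centered position index:
  k=0: S(0,+0) = 106.9600
  k=1: S(1,-1) = 56.6028; S(1,+0) = 106.9600; S(1,+1) = 202.1179
  k=2: S(2,-2) = 29.9540; S(2,-1) = 56.6028; S(2,+0) = 106.9600; S(2,+1) = 202.1179; S(2,+2) = 381.9337
  k=3: S(3,-3) = 15.8515; S(3,-2) = 29.9540; S(3,-1) = 56.6028; S(3,+0) = 106.9600; S(3,+1) = 202.1179; S(3,+2) = 381.9337; S(3,+3) = 721.7243
Terminal payoffs V(N, j) = max(K - S_T, 0):
  V(3,-3) = 80.388461; V(3,-2) = 66.286004; V(3,-1) = 39.637179; V(3,+0) = 0.000000; V(3,+1) = 0.000000; V(3,+2) = 0.000000; V(3,+3) = 0.000000
Backward induction: V(k, j) = exp(-r*dt) * [p_u * V(k+1, j+1) + p_m * V(k+1, j) + p_d * V(k+1, j-1)]
  V(2,-2) = exp(-r*dt) * [p_u*39.637179 + p_m*66.286004 + p_d*80.388461] = 63.652176
  V(2,-1) = exp(-r*dt) * [p_u*0.000000 + p_m*39.637179 + p_d*66.286004] = 38.438105
  V(2,+0) = exp(-r*dt) * [p_u*0.000000 + p_m*0.000000 + p_d*39.637179] = 7.619929
  V(2,+1) = exp(-r*dt) * [p_u*0.000000 + p_m*0.000000 + p_d*0.000000] = 0.000000
  V(2,+2) = exp(-r*dt) * [p_u*0.000000 + p_m*0.000000 + p_d*0.000000] = 0.000000
  V(1,-1) = exp(-r*dt) * [p_u*7.619929 + p_m*38.438105 + p_d*63.652176] = 38.159437
  V(1,+0) = exp(-r*dt) * [p_u*0.000000 + p_m*7.619929 + p_d*38.438105] = 12.329103
  V(1,+1) = exp(-r*dt) * [p_u*0.000000 + p_m*0.000000 + p_d*7.619929] = 1.464870
  V(0,+0) = exp(-r*dt) * [p_u*1.464870 + p_m*12.329103 + p_d*38.159437] = 15.521494

Answer: Price = V(0,0) = 15.5215


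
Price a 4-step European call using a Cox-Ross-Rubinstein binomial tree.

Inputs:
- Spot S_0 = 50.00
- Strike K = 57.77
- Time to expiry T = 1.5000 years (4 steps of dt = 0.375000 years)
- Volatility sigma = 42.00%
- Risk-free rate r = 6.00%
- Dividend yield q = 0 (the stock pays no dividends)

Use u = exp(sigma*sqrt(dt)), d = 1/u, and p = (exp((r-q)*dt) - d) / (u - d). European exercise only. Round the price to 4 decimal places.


dt = T/N = 0.375000
u = exp(sigma*sqrt(dt)) = 1.293299; d = 1/u = 0.773216
p = (exp((r-q)*dt) - d) / (u - d) = 0.479806
Discount per step: exp(-r*dt) = 0.977751
Stock lattice S(k, i) with i counting down-moves:
  k=0: S(0,0) = 50.0000
  k=1: S(1,0) = 64.6650; S(1,1) = 38.6608
  k=2: S(2,0) = 83.6311; S(2,1) = 50.0000; S(2,2) = 29.8932
  k=3: S(3,0) = 108.1601; S(3,1) = 64.6650; S(3,2) = 38.6608; S(3,3) = 23.1139
  k=4: S(4,0) = 139.8833; S(4,1) = 83.6311; S(4,2) = 50.0000; S(4,3) = 29.8932; S(4,4) = 17.8720
Terminal payoffs V(N, i) = max(S_T - K, 0):
  V(4,0) = 82.113327; V(4,1) = 25.861133; V(4,2) = 0.000000; V(4,3) = 0.000000; V(4,4) = 0.000000
Backward induction: V(k, i) = exp(-r*dt) * [p * V(k+1, i) + (1-p) * V(k+1, i+1)].
  V(3,0) = exp(-r*dt) * [p*82.113327 + (1-p)*25.861133] = 51.675383
  V(3,1) = exp(-r*dt) * [p*25.861133 + (1-p)*0.000000] = 12.132250
  V(3,2) = exp(-r*dt) * [p*0.000000 + (1-p)*0.000000] = 0.000000
  V(3,3) = exp(-r*dt) * [p*0.000000 + (1-p)*0.000000] = 0.000000
  V(2,0) = exp(-r*dt) * [p*51.675383 + (1-p)*12.132250] = 30.413218
  V(2,1) = exp(-r*dt) * [p*12.132250 + (1-p)*0.000000] = 5.691610
  V(2,2) = exp(-r*dt) * [p*0.000000 + (1-p)*0.000000] = 0.000000
  V(1,0) = exp(-r*dt) * [p*30.413218 + (1-p)*5.691610] = 17.162642
  V(1,1) = exp(-r*dt) * [p*5.691610 + (1-p)*0.000000] = 2.670109
  V(0,0) = exp(-r*dt) * [p*17.162642 + (1-p)*2.670109] = 9.409594

Answer: Price = V(0,0) = 9.4096


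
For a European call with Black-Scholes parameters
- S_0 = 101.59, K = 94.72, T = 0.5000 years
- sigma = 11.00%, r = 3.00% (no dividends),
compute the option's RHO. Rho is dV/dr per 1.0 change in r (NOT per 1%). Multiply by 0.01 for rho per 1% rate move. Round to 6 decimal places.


d1 = 1.1319485429; d2 = 1.0541667969
phi(d1) = 0.2102217643; exp(-qT) = 1.0000000000; exp(-rT) = 0.9851119396
N(d2) = 0.8540967207
Rho = K*T*exp(-rT)*N(d2) = 94.7200 * 0.5000 * 0.9851119396 * 0.8540967207 = 39.847798

Answer: Rho = 39.847798


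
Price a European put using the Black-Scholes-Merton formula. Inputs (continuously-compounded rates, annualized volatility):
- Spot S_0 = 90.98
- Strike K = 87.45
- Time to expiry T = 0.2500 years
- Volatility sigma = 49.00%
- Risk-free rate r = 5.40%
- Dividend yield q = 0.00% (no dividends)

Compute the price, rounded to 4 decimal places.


Answer: Price = 6.4906

Derivation:
d1 = (ln(S/K) + (r - q + 0.5*sigma^2) * T) / (sigma * sqrt(T)) = 0.33912245
d2 = d1 - sigma * sqrt(T) = 0.09412245
exp(-rT) = 0.98659072; exp(-qT) = 1.00000000
P = K * exp(-rT) * N(-d2) - S_0 * exp(-qT) * N(-d1)
N(-d1) = 0.36725874; N(-d2) = 0.46250594
P = 87.4500 * 0.98659072 * 0.46250594 - 90.9800 * 1.00000000 * 0.36725874 = 6.4906


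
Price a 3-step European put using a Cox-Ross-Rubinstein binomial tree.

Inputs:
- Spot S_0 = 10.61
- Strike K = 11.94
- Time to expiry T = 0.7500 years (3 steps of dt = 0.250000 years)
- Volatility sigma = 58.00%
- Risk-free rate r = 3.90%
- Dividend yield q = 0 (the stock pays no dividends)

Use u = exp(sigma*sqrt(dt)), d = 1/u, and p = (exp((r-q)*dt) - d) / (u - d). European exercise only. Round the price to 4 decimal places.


Answer: Price = V(0,0) = 2.8452

Derivation:
dt = T/N = 0.250000
u = exp(sigma*sqrt(dt)) = 1.336427; d = 1/u = 0.748264
p = (exp((r-q)*dt) - d) / (u - d) = 0.444662
Discount per step: exp(-r*dt) = 0.990297
Stock lattice S(k, i) with i counting down-moves:
  k=0: S(0,0) = 10.6100
  k=1: S(1,0) = 14.1795; S(1,1) = 7.9391
  k=2: S(2,0) = 18.9499; S(2,1) = 10.6100; S(2,2) = 5.9405
  k=3: S(3,0) = 25.3251; S(3,1) = 14.1795; S(3,2) = 7.9391; S(3,3) = 4.4451
Terminal payoffs V(N, i) = max(K - S_T, 0):
  V(3,0) = 0.000000; V(3,1) = 0.000000; V(3,2) = 4.000924; V(3,3) = 7.494924
Backward induction: V(k, i) = exp(-r*dt) * [p * V(k+1, i) + (1-p) * V(k+1, i+1)].
  V(2,0) = exp(-r*dt) * [p*0.000000 + (1-p)*0.000000] = 0.000000
  V(2,1) = exp(-r*dt) * [p*0.000000 + (1-p)*4.000924] = 2.200307
  V(2,2) = exp(-r*dt) * [p*4.000924 + (1-p)*7.494924] = 5.883629
  V(1,0) = exp(-r*dt) * [p*0.000000 + (1-p)*2.200307] = 1.210058
  V(1,1) = exp(-r*dt) * [p*2.200307 + (1-p)*5.883629] = 4.204601
  V(0,0) = exp(-r*dt) * [p*1.210058 + (1-p)*4.204601] = 2.845166


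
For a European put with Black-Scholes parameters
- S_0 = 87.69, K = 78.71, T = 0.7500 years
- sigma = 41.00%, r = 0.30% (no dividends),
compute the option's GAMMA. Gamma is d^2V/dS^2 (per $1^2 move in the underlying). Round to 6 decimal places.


d1 = 0.4881430501; d2 = 0.1330726345
phi(d1) = 0.3541338422; exp(-qT) = 1.0000000000; exp(-rT) = 0.9977525294
Gamma = exp(-qT) * phi(d1) / (S * sigma * sqrt(T)) = 1.0000000000 * 0.3541338422 / (87.6900 * 0.4100 * 0.8660254038) = 0.011374

Answer: Gamma = 0.011374


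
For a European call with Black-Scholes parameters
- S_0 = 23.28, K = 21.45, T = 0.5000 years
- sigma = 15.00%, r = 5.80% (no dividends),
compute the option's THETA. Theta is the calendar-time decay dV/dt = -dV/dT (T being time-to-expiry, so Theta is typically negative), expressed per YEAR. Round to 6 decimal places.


d1 = 1.0983251808; d2 = 0.9922591636
phi(d1) = 0.2182535902; exp(-qT) = 1.0000000000; exp(-rT) = 0.9714164645
Theta = -S*exp(-qT)*phi(d1)*sigma/(2*sqrt(T)) - r*K*exp(-rT)*N(d2) + q*S*exp(-qT)*N(d1)
N(d1) = 0.8639687399; N(d2) = 0.8394644408; sqrt(T) = 0.7071067812
Term 1 = -23.2800 * 1.0000000000 * 0.2182535902 * 0.1500 / (2 * 0.7071067812) = -0.5389154490
Term 2 = -0.0580 * 21.4500 * 0.9714164645 * 0.8394644408 = -1.0145257034
Term 3 = 0 (no dividend yield, q = 0)
Theta = -0.5389154490 + (-1.0145257034) + (0.0000000000) = -1.553441

Answer: Theta = -1.553441


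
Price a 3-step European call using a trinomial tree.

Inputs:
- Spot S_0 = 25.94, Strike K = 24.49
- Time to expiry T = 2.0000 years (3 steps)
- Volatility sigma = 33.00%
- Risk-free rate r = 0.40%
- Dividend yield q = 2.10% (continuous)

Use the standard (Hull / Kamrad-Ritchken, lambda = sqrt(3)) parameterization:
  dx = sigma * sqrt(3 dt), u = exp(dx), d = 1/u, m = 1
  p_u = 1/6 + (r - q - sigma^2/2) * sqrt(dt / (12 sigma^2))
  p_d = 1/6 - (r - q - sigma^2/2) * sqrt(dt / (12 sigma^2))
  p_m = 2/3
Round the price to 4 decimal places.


Answer: Price = V(0,0) = 4.5227

Derivation:
dt = T/N = 0.666667; dx = sigma*sqrt(3*dt) = 0.466690
u = exp(dx) = 1.594708; d = 1/u = 0.627074
p_u = 0.115634, p_m = 0.666667, p_d = 0.217700
Discount per step: exp(-r*dt) = 0.997337
Stock lattice S(k, j) with j the centered position index:
  k=0: S(0,+0) = 25.9400
  k=1: S(1,-1) = 16.2663; S(1,+0) = 25.9400; S(1,+1) = 41.3667
  k=2: S(2,-2) = 10.2002; S(2,-1) = 16.2663; S(2,+0) = 25.9400; S(2,+1) = 41.3667; S(2,+2) = 65.9678
  k=3: S(3,-3) = 6.3963; S(3,-2) = 10.2002; S(3,-1) = 16.2663; S(3,+0) = 25.9400; S(3,+1) = 41.3667; S(3,+2) = 65.9678; S(3,+3) = 105.1994
Terminal payoffs V(N, j) = max(S_T - K, 0):
  V(3,-3) = 0.000000; V(3,-2) = 0.000000; V(3,-1) = 0.000000; V(3,+0) = 1.450000; V(3,+1) = 16.876718; V(3,+2) = 41.477825; V(3,+3) = 80.709401
Backward induction: V(k, j) = exp(-r*dt) * [p_u * V(k+1, j+1) + p_m * V(k+1, j) + p_d * V(k+1, j-1)]
  V(2,-2) = exp(-r*dt) * [p_u*0.000000 + p_m*0.000000 + p_d*0.000000] = 0.000000
  V(2,-1) = exp(-r*dt) * [p_u*1.450000 + p_m*0.000000 + p_d*0.000000] = 0.167222
  V(2,+0) = exp(-r*dt) * [p_u*16.876718 + p_m*1.450000 + p_d*0.000000] = 2.910410
  V(2,+1) = exp(-r*dt) * [p_u*41.477825 + p_m*16.876718 + p_d*1.450000] = 16.319462
  V(2,+2) = exp(-r*dt) * [p_u*80.709401 + p_m*41.477825 + p_d*16.876718] = 40.550378
  V(1,-1) = exp(-r*dt) * [p_u*2.910410 + p_m*0.167222 + p_d*0.000000] = 0.446829
  V(1,+0) = exp(-r*dt) * [p_u*16.319462 + p_m*2.910410 + p_d*0.167222] = 3.853465
  V(1,+1) = exp(-r*dt) * [p_u*40.550378 + p_m*16.319462 + p_d*2.910410] = 16.159073
  V(0,+0) = exp(-r*dt) * [p_u*16.159073 + p_m*3.853465 + p_d*0.446829] = 4.522706


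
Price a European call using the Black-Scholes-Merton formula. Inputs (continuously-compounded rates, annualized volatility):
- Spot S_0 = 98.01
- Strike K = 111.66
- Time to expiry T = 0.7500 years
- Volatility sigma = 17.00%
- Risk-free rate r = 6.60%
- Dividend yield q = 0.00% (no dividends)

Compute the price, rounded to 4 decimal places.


Answer: Price = 2.7453

Derivation:
d1 = (ln(S/K) + (r - q + 0.5*sigma^2) * T) / (sigma * sqrt(T)) = -0.47581491
d2 = d1 - sigma * sqrt(T) = -0.62303923
exp(-rT) = 0.95170516; exp(-qT) = 1.00000000
C = S_0 * exp(-qT) * N(d1) - K * exp(-rT) * N(d2)
N(d1) = 0.31710312; N(d2) = 0.26662937
C = 98.0100 * 1.00000000 * 0.31710312 - 111.6600 * 0.95170516 * 0.26662937 = 2.7453


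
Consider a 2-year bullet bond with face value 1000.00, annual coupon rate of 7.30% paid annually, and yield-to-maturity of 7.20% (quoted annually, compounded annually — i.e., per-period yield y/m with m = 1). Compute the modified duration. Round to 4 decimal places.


Coupon per period c = face * coupon_rate / m = 73.000000
Periods per year m = 1; per-period yield y/m = 0.072000
Number of cashflows N = 2
Cashflows (t years, CF_t, discount factor 1/(1+y/m)^(m*t), PV):
  t = 1.0000: CF_t = 73.000000, DF = 0.932836, PV = 68.097015
  t = 2.0000: CF_t = 1073.000000, DF = 0.870183, PV = 933.706004
Price P = sum_t PV_t = 1001.803018
First compute Macaulay numerator sum_t t * PV_t:
  t * PV_t at t = 1.0000: 68.097015
  t * PV_t at t = 2.0000: 1867.412007
Macaulay duration D = 1935.509022 / 1001.803018 = 1.932026
Modified duration = D / (1 + y/m) = 1.932026 / (1 + 0.072000) = 1.802263

Answer: Modified duration = 1.8023


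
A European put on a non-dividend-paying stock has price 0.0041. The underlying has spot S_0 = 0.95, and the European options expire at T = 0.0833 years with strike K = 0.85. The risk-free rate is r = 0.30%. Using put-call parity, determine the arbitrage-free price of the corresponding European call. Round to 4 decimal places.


Answer: Call price = 0.1043

Derivation:
Put-call parity: C - P = S_0 * exp(-qT) - K * exp(-rT).
S_0 * exp(-qT) = 0.9500 * 1.00000000 = 0.95000000
K * exp(-rT) = 0.8500 * 0.99975013 = 0.84978761
C = P + S*exp(-qT) - K*exp(-rT)
C = 0.0041 + 0.95000000 - 0.84978761 = 0.1043


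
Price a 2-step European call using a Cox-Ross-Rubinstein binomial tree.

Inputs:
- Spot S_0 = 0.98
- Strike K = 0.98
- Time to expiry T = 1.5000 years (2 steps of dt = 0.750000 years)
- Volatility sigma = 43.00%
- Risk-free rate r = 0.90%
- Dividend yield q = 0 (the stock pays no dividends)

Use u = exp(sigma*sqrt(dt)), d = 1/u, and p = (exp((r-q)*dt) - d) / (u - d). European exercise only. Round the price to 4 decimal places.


Answer: Price = V(0,0) = 0.1858

Derivation:
dt = T/N = 0.750000
u = exp(sigma*sqrt(dt)) = 1.451200; d = 1/u = 0.689085
p = (exp((r-q)*dt) - d) / (u - d) = 0.416850
Discount per step: exp(-r*dt) = 0.993273
Stock lattice S(k, i) with i counting down-moves:
  k=0: S(0,0) = 0.9800
  k=1: S(1,0) = 1.4222; S(1,1) = 0.6753
  k=2: S(2,0) = 2.0639; S(2,1) = 0.9800; S(2,2) = 0.4653
Terminal payoffs V(N, i) = max(S_T - K, 0):
  V(2,0) = 1.083862; V(2,1) = 0.000000; V(2,2) = 0.000000
Backward induction: V(k, i) = exp(-r*dt) * [p * V(k+1, i) + (1-p) * V(k+1, i+1)].
  V(1,0) = exp(-r*dt) * [p*1.083862 + (1-p)*0.000000] = 0.448769
  V(1,1) = exp(-r*dt) * [p*0.000000 + (1-p)*0.000000] = 0.000000
  V(0,0) = exp(-r*dt) * [p*0.448769 + (1-p)*0.000000] = 0.185811


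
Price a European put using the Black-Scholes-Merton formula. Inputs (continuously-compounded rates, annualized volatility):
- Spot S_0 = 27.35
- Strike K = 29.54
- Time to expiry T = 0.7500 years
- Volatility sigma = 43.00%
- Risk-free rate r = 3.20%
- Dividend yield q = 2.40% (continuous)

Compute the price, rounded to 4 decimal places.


d1 = (ln(S/K) + (r - q + 0.5*sigma^2) * T) / (sigma * sqrt(T)) = -0.00454159
d2 = d1 - sigma * sqrt(T) = -0.37693252
exp(-rT) = 0.97628571; exp(-qT) = 0.98216103
P = K * exp(-rT) * N(-d2) - S_0 * exp(-qT) * N(-d1)
N(-d1) = 0.50181183; N(-d2) = 0.64688812
P = 29.5400 * 0.97628571 * 0.64688812 - 27.3500 * 0.98216103 * 0.50181183 = 5.1762

Answer: Price = 5.1762


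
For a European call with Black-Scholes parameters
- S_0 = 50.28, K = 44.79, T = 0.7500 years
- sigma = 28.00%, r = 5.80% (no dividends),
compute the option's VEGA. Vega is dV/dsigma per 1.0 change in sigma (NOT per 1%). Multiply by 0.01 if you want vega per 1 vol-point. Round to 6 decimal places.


d1 = 0.7774536186; d2 = 0.5349665055
phi(d1) = 0.2948891967; exp(-qT) = 1.0000000000; exp(-rT) = 0.9574325541
Vega = S * exp(-qT) * phi(d1) * sqrt(T) = 50.2800 * 1.0000000000 * 0.2948891967 * 0.8660254038 = 12.840584

Answer: Vega = 12.840584


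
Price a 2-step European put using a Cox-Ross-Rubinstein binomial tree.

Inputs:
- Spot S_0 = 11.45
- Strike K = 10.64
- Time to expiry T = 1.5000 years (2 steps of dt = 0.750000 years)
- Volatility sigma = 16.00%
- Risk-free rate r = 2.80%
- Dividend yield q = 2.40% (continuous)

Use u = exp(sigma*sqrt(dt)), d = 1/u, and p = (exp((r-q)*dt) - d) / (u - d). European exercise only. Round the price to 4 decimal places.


dt = T/N = 0.750000
u = exp(sigma*sqrt(dt)) = 1.148623; d = 1/u = 0.870607
p = (exp((r-q)*dt) - d) / (u - d) = 0.476221
Discount per step: exp(-r*dt) = 0.979219
Stock lattice S(k, i) with i counting down-moves:
  k=0: S(0,0) = 11.4500
  k=1: S(1,0) = 13.1517; S(1,1) = 9.9685
  k=2: S(2,0) = 15.1064; S(2,1) = 11.4500; S(2,2) = 8.6786
Terminal payoffs V(N, i) = max(K - S_T, 0):
  V(2,0) = 0.000000; V(2,1) = 0.000000; V(2,2) = 1.961388
Backward induction: V(k, i) = exp(-r*dt) * [p * V(k+1, i) + (1-p) * V(k+1, i+1)].
  V(1,0) = exp(-r*dt) * [p*0.000000 + (1-p)*0.000000] = 0.000000
  V(1,1) = exp(-r*dt) * [p*0.000000 + (1-p)*1.961388] = 1.005984
  V(0,0) = exp(-r*dt) * [p*0.000000 + (1-p)*1.005984] = 0.515963

Answer: Price = V(0,0) = 0.5160


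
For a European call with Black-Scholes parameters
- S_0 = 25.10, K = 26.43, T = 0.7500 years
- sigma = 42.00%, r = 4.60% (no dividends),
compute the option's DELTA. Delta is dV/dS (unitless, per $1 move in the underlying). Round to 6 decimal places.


d1 = 0.1347648731; d2 = -0.2289657965
phi(d1) = 0.3953359700; exp(-qT) = 1.0000000000; exp(-rT) = 0.9660883397
N(d1) = 0.5536011102
Delta = exp(-qT) * N(d1) = 1.0000000000 * 0.5536011102 = 0.553601

Answer: Delta = 0.553601


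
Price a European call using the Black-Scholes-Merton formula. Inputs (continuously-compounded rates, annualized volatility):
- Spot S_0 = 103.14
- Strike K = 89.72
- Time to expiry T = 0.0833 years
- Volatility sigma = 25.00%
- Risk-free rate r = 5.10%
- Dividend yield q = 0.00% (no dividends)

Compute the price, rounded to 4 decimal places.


Answer: Price = 13.8606

Derivation:
d1 = (ln(S/K) + (r - q + 0.5*sigma^2) * T) / (sigma * sqrt(T)) = 2.02683563
d2 = d1 - sigma * sqrt(T) = 1.95468128
exp(-rT) = 0.99576071; exp(-qT) = 1.00000000
C = S_0 * exp(-qT) * N(d1) - K * exp(-rT) * N(d2)
N(d1) = 0.97866039; N(d2) = 0.97468965
C = 103.1400 * 1.00000000 * 0.97866039 - 89.7200 * 0.99576071 * 0.97468965 = 13.8606


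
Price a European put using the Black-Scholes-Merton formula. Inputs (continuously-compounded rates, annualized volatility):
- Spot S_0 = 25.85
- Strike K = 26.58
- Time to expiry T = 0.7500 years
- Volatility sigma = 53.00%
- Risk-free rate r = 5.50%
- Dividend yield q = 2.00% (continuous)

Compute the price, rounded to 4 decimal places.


d1 = (ln(S/K) + (r - q + 0.5*sigma^2) * T) / (sigma * sqrt(T)) = 0.22601422
d2 = d1 - sigma * sqrt(T) = -0.23297925
exp(-rT) = 0.95958920; exp(-qT) = 0.98511194
P = K * exp(-rT) * N(-d2) - S_0 * exp(-qT) * N(-d1)
N(-d1) = 0.41059518; N(-d2) = 0.59211124
P = 26.5800 * 0.95958920 * 0.59211124 - 25.8500 * 0.98511194 * 0.41059518 = 4.6465

Answer: Price = 4.6465


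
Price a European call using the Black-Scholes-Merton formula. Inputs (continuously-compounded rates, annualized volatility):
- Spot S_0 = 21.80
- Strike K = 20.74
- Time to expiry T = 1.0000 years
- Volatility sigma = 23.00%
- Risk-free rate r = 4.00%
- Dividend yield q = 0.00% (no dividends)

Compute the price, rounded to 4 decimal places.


d1 = (ln(S/K) + (r - q + 0.5*sigma^2) * T) / (sigma * sqrt(T)) = 0.50563377
d2 = d1 - sigma * sqrt(T) = 0.27563377
exp(-rT) = 0.96078944; exp(-qT) = 1.00000000
C = S_0 * exp(-qT) * N(d1) - K * exp(-rT) * N(d2)
N(d1) = 0.69344311; N(d2) = 0.60858532
C = 21.8000 * 1.00000000 * 0.69344311 - 20.7400 * 0.96078944 * 0.60858532 = 2.9899

Answer: Price = 2.9899


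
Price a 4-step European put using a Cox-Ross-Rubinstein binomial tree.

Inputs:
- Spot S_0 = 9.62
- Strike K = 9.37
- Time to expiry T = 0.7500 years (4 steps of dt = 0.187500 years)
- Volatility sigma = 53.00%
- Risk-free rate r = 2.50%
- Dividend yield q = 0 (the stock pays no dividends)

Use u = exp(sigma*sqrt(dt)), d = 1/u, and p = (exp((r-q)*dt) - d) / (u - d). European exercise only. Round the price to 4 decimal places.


Answer: Price = V(0,0) = 1.4434

Derivation:
dt = T/N = 0.187500
u = exp(sigma*sqrt(dt)) = 1.257967; d = 1/u = 0.794934
p = (exp((r-q)*dt) - d) / (u - d) = 0.453024
Discount per step: exp(-r*dt) = 0.995323
Stock lattice S(k, i) with i counting down-moves:
  k=0: S(0,0) = 9.6200
  k=1: S(1,0) = 12.1016; S(1,1) = 7.6473
  k=2: S(2,0) = 15.2235; S(2,1) = 9.6200; S(2,2) = 6.0791
  k=3: S(3,0) = 19.1506; S(3,1) = 12.1016; S(3,2) = 7.6473; S(3,3) = 4.8325
  k=4: S(4,0) = 24.0908; S(4,1) = 15.2235; S(4,2) = 9.6200; S(4,3) = 6.0791; S(4,4) = 3.8415
Terminal payoffs V(N, i) = max(K - S_T, 0):
  V(4,0) = 0.000000; V(4,1) = 0.000000; V(4,2) = 0.000000; V(4,3) = 3.290936; V(4,4) = 5.528521
Backward induction: V(k, i) = exp(-r*dt) * [p * V(k+1, i) + (1-p) * V(k+1, i+1)].
  V(3,0) = exp(-r*dt) * [p*0.000000 + (1-p)*0.000000] = 0.000000
  V(3,1) = exp(-r*dt) * [p*0.000000 + (1-p)*0.000000] = 0.000000
  V(3,2) = exp(-r*dt) * [p*0.000000 + (1-p)*3.290936] = 1.791646
  V(3,3) = exp(-r*dt) * [p*3.290936 + (1-p)*5.528521] = 4.493729
  V(2,0) = exp(-r*dt) * [p*0.000000 + (1-p)*0.000000] = 0.000000
  V(2,1) = exp(-r*dt) * [p*0.000000 + (1-p)*1.791646] = 0.975405
  V(2,2) = exp(-r*dt) * [p*1.791646 + (1-p)*4.493729] = 3.254331
  V(1,0) = exp(-r*dt) * [p*0.000000 + (1-p)*0.975405] = 0.531029
  V(1,1) = exp(-r*dt) * [p*0.975405 + (1-p)*3.254331] = 2.211533
  V(0,0) = exp(-r*dt) * [p*0.531029 + (1-p)*2.211533] = 1.443443


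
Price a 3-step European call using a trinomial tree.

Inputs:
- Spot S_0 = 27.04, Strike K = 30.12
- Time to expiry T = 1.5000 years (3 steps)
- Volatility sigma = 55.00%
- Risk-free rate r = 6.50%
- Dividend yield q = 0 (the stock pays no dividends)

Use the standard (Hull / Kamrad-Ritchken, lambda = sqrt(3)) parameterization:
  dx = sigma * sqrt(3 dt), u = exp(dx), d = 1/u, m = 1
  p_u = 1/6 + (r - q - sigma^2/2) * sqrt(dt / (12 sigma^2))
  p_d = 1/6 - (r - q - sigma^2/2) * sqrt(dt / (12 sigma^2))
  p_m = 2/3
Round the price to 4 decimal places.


Answer: Price = V(0,0) = 6.7724

Derivation:
dt = T/N = 0.500000; dx = sigma*sqrt(3*dt) = 0.673610
u = exp(dx) = 1.961304; d = 1/u = 0.509865
p_u = 0.134656, p_m = 0.666667, p_d = 0.198677
Discount per step: exp(-r*dt) = 0.968022
Stock lattice S(k, j) with j the centered position index:
  k=0: S(0,+0) = 27.0400
  k=1: S(1,-1) = 13.7867; S(1,+0) = 27.0400; S(1,+1) = 53.0337
  k=2: S(2,-2) = 7.0294; S(2,-1) = 13.7867; S(2,+0) = 27.0400; S(2,+1) = 53.0337; S(2,+2) = 104.0152
  k=3: S(3,-3) = 3.5840; S(3,-2) = 7.0294; S(3,-1) = 13.7867; S(3,+0) = 27.0400; S(3,+1) = 53.0337; S(3,+2) = 104.0152; S(3,+3) = 204.0054
Terminal payoffs V(N, j) = max(S_T - K, 0):
  V(3,-3) = 0.000000; V(3,-2) = 0.000000; V(3,-1) = 0.000000; V(3,+0) = 0.000000; V(3,+1) = 22.913667; V(3,+2) = 73.895155; V(3,+3) = 173.885364
Backward induction: V(k, j) = exp(-r*dt) * [p_u * V(k+1, j+1) + p_m * V(k+1, j) + p_d * V(k+1, j-1)]
  V(2,-2) = exp(-r*dt) * [p_u*0.000000 + p_m*0.000000 + p_d*0.000000] = 0.000000
  V(2,-1) = exp(-r*dt) * [p_u*0.000000 + p_m*0.000000 + p_d*0.000000] = 0.000000
  V(2,+0) = exp(-r*dt) * [p_u*22.913667 + p_m*0.000000 + p_d*0.000000] = 2.986804
  V(2,+1) = exp(-r*dt) * [p_u*73.895155 + p_m*22.913667 + p_d*0.000000] = 24.419552
  V(2,+2) = exp(-r*dt) * [p_u*173.885364 + p_m*73.895155 + p_d*22.913667] = 74.760968
  V(1,-1) = exp(-r*dt) * [p_u*2.986804 + p_m*0.000000 + p_d*0.000000] = 0.389331
  V(1,+0) = exp(-r*dt) * [p_u*24.419552 + p_m*2.986804 + p_d*0.000000] = 5.110625
  V(1,+1) = exp(-r*dt) * [p_u*74.760968 + p_m*24.419552 + p_d*2.986804] = 26.078666
  V(0,+0) = exp(-r*dt) * [p_u*26.078666 + p_m*5.110625 + p_d*0.389331] = 6.772373


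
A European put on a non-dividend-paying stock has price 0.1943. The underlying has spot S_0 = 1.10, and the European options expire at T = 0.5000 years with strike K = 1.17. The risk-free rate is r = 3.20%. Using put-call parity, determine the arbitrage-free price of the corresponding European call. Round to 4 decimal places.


Put-call parity: C - P = S_0 * exp(-qT) - K * exp(-rT).
S_0 * exp(-qT) = 1.1000 * 1.00000000 = 1.10000000
K * exp(-rT) = 1.1700 * 0.98412732 = 1.15142896
C = P + S*exp(-qT) - K*exp(-rT)
C = 0.1943 + 1.10000000 - 1.15142896 = 0.1429

Answer: Call price = 0.1429


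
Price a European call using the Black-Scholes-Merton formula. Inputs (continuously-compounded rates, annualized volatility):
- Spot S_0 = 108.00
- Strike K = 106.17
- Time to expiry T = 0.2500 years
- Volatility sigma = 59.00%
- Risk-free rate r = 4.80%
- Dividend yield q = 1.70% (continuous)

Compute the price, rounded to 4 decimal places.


d1 = (ln(S/K) + (r - q + 0.5*sigma^2) * T) / (sigma * sqrt(T)) = 0.23170218
d2 = d1 - sigma * sqrt(T) = -0.06329782
exp(-rT) = 0.98807171; exp(-qT) = 0.99575902
C = S_0 * exp(-qT) * N(d1) - K * exp(-rT) * N(d2)
N(d1) = 0.59161533; N(d2) = 0.47476468
C = 108.0000 * 0.99575902 * 0.59161533 - 106.1700 * 0.98807171 * 0.47476468 = 13.8190

Answer: Price = 13.8190


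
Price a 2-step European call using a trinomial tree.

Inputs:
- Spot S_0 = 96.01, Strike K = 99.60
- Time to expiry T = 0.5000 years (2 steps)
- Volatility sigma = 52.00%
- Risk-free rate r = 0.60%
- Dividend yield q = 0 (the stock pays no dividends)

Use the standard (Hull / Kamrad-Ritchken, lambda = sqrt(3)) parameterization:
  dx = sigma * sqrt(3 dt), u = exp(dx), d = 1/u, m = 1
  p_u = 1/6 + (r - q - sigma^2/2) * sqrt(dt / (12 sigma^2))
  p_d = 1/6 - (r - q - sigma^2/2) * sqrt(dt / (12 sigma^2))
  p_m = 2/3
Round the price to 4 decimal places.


Answer: Price = V(0,0) = 11.2042

Derivation:
dt = T/N = 0.250000; dx = sigma*sqrt(3*dt) = 0.450333
u = exp(dx) = 1.568835; d = 1/u = 0.637416
p_u = 0.130804, p_m = 0.666667, p_d = 0.202529
Discount per step: exp(-r*dt) = 0.998501
Stock lattice S(k, j) with j the centered position index:
  k=0: S(0,+0) = 96.0100
  k=1: S(1,-1) = 61.1983; S(1,+0) = 96.0100; S(1,+1) = 150.6238
  k=2: S(2,-2) = 39.0087; S(2,-1) = 61.1983; S(2,+0) = 96.0100; S(2,+1) = 150.6238; S(2,+2) = 236.3039
Terminal payoffs V(N, j) = max(S_T - K, 0):
  V(2,-2) = 0.000000; V(2,-1) = 0.000000; V(2,+0) = 0.000000; V(2,+1) = 51.023834; V(2,+2) = 136.703920
Backward induction: V(k, j) = exp(-r*dt) * [p_u * V(k+1, j+1) + p_m * V(k+1, j) + p_d * V(k+1, j-1)]
  V(1,-1) = exp(-r*dt) * [p_u*0.000000 + p_m*0.000000 + p_d*0.000000] = 0.000000
  V(1,+0) = exp(-r*dt) * [p_u*51.023834 + p_m*0.000000 + p_d*0.000000] = 6.664135
  V(1,+1) = exp(-r*dt) * [p_u*136.703920 + p_m*51.023834 + p_d*0.000000] = 51.819567
  V(0,+0) = exp(-r*dt) * [p_u*51.819567 + p_m*6.664135 + p_d*0.000000] = 11.204162


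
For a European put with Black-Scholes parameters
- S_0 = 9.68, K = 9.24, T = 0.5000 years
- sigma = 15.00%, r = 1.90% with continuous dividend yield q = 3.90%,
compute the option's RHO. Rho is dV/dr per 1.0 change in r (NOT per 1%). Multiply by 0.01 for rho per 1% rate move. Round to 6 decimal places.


d1 = 0.3973470180; d2 = 0.2912810008
phi(d1) = 0.3686598560; exp(-qT) = 0.9806888952; exp(-rT) = 0.9905449824
N(-d2) = 0.3854182085
Rho = -K*T*exp(-rT)*N(-d2) = -9.2400 * 0.5000 * 0.9905449824 * 0.3854182085 = -1.763796

Answer: Rho = -1.763796


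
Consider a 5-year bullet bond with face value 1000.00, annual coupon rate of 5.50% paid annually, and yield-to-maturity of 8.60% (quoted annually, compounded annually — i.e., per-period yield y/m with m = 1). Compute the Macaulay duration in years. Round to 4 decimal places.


Answer: Macaulay duration = 4.4672 years

Derivation:
Coupon per period c = face * coupon_rate / m = 55.000000
Periods per year m = 1; per-period yield y/m = 0.086000
Number of cashflows N = 5
Cashflows (t years, CF_t, discount factor 1/(1+y/m)^(m*t), PV):
  t = 1.0000: CF_t = 55.000000, DF = 0.920810, PV = 50.644567
  t = 2.0000: CF_t = 55.000000, DF = 0.847892, PV = 46.634040
  t = 3.0000: CF_t = 55.000000, DF = 0.780747, PV = 42.941105
  t = 4.0000: CF_t = 55.000000, DF = 0.718920, PV = 39.540612
  t = 5.0000: CF_t = 1055.000000, DF = 0.661989, PV = 698.398557
Price P = sum_t PV_t = 878.158881
Macaulay numerator sum_t t * PV_t:
  t * PV_t at t = 1.0000: 50.644567
  t * PV_t at t = 2.0000: 93.268080
  t * PV_t at t = 3.0000: 128.823314
  t * PV_t at t = 4.0000: 158.162449
  t * PV_t at t = 5.0000: 3491.992785
Macaulay duration D = (sum_t t * PV_t) / P = 3922.891195 / 878.158881 = 4.467177


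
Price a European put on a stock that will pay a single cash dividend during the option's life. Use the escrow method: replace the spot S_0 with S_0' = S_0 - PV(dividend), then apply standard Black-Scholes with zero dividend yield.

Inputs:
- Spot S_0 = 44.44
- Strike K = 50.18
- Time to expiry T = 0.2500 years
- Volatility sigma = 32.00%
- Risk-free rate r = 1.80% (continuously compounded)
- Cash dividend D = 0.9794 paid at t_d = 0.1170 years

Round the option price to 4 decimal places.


PV(D) = D * exp(-r * t_d) = 0.9794 * 0.99789622 = 0.97733955
S_0' = S_0 - PV(D) = 44.4400 - 0.97733955 = 43.46266045
d1 = (ln(S_0'/K) + (r + sigma^2/2)*T) / (sigma*sqrt(T)) = -0.79008970
d2 = d1 - sigma*sqrt(T) = -0.95008970
exp(-rT) = 0.99551011
N(-d1) = 0.78526231; N(-d2) = 0.82896666
P = K * exp(-rT) * N(-d2) - S_0' * N(-d1) = 50.1800 * 0.99551011 * 0.82896666 - 43.46266045 * 0.78526231 = 7.2812

Answer: Price = 7.2812


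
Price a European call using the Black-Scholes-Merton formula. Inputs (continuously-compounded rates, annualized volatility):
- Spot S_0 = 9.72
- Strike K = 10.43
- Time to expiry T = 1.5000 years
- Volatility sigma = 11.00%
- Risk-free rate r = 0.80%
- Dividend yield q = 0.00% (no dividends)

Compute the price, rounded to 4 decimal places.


Answer: Price = 0.2948

Derivation:
d1 = (ln(S/K) + (r - q + 0.5*sigma^2) * T) / (sigma * sqrt(T)) = -0.36687159
d2 = d1 - sigma * sqrt(T) = -0.50159352
exp(-rT) = 0.98807171; exp(-qT) = 1.00000000
C = S_0 * exp(-qT) * N(d1) - K * exp(-rT) * N(d2)
N(d1) = 0.35685740; N(d2) = 0.30797674
C = 9.7200 * 1.00000000 * 0.35685740 - 10.4300 * 0.98807171 * 0.30797674 = 0.2948


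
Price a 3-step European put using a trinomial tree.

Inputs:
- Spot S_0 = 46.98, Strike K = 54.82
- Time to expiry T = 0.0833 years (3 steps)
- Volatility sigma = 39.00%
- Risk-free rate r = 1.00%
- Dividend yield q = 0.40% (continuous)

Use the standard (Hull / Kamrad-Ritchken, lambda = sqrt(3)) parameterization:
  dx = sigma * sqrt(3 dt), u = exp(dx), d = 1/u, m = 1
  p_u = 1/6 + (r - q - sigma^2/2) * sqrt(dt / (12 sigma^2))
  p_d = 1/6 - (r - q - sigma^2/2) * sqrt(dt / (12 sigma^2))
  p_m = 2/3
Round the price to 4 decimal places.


Answer: Price = V(0,0) = 8.0544

Derivation:
dt = T/N = 0.027767; dx = sigma*sqrt(3*dt) = 0.112561
u = exp(dx) = 1.119140; d = 1/u = 0.893543
p_u = 0.158027, p_m = 0.666667, p_d = 0.175307
Discount per step: exp(-r*dt) = 0.999722
Stock lattice S(k, j) with j the centered position index:
  k=0: S(0,+0) = 46.9800
  k=1: S(1,-1) = 41.9787; S(1,+0) = 46.9800; S(1,+1) = 52.5772
  k=2: S(2,-2) = 37.5097; S(2,-1) = 41.9787; S(2,+0) = 46.9800; S(2,+1) = 52.5772; S(2,+2) = 58.8413
  k=3: S(3,-3) = 33.5166; S(3,-2) = 37.5097; S(3,-1) = 41.9787; S(3,+0) = 46.9800; S(3,+1) = 52.5772; S(3,+2) = 58.8413; S(3,+3) = 65.8516
Terminal payoffs V(N, j) = max(K - S_T, 0):
  V(3,-3) = 21.303441; V(3,-2) = 17.310268; V(3,-1) = 12.841348; V(3,+0) = 7.840000; V(3,+1) = 2.242790; V(3,+2) = 0.000000; V(3,+3) = 0.000000
Backward induction: V(k, j) = exp(-r*dt) * [p_u * V(k+1, j+1) + p_m * V(k+1, j) + p_d * V(k+1, j-1)]
  V(2,-2) = exp(-r*dt) * [p_u*12.841348 + p_m*17.310268 + p_d*21.303441] = 17.299286
  V(2,-1) = exp(-r*dt) * [p_u*7.840000 + p_m*12.841348 + p_d*17.310268] = 12.830870
  V(2,+0) = exp(-r*dt) * [p_u*2.242790 + p_m*7.840000 + p_d*12.841348] = 7.830087
  V(2,+1) = exp(-r*dt) * [p_u*0.000000 + p_m*2.242790 + p_d*7.840000] = 2.868801
  V(2,+2) = exp(-r*dt) * [p_u*0.000000 + p_m*0.000000 + p_d*2.242790] = 0.393067
  V(1,-1) = exp(-r*dt) * [p_u*7.830087 + p_m*12.830870 + p_d*17.299286] = 12.820396
  V(1,+0) = exp(-r*dt) * [p_u*2.868801 + p_m*7.830087 + p_d*12.830870] = 7.920543
  V(1,+1) = exp(-r*dt) * [p_u*0.393067 + p_m*2.868801 + p_d*7.830087] = 3.346386
  V(0,+0) = exp(-r*dt) * [p_u*3.346386 + p_m*7.920543 + p_d*12.820396] = 8.054444
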